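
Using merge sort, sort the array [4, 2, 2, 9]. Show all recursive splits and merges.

Merge sort trace:

Split: [4, 2, 2, 9] -> [4, 2] and [2, 9]
  Split: [4, 2] -> [4] and [2]
  Merge: [4] + [2] -> [2, 4]
  Split: [2, 9] -> [2] and [9]
  Merge: [2] + [9] -> [2, 9]
Merge: [2, 4] + [2, 9] -> [2, 2, 4, 9]

Final sorted array: [2, 2, 4, 9]

The merge sort proceeds by recursively splitting the array and merging sorted halves.
After all merges, the sorted array is [2, 2, 4, 9].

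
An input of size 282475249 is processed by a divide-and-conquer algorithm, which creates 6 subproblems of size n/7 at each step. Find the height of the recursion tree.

For divide and conquer with division factor 7:

Problem sizes at each level:
Level 0: 282475249
Level 1: 40353607
Level 2: 5764801
Level 3: 823543
Level 4: 117649
Level 5: 16807
Level 6: 2401
Level 7: 343
Level 8: 49
Level 9: 7
Level 10: 1

The root is level 0 and the size-1 base case is level 10 (the tree spans levels 0 through 10, i.e. 11 levels counting the root), so the depth is the number of divisions: log_7(282475249) = 10

The recursion tree depth is log_7(282475249) = 10. At each level, the problem size is divided by 7, so it takes 10 divisions to reduce to a base case of size 1. The algorithm makes 6 recursive calls at each level.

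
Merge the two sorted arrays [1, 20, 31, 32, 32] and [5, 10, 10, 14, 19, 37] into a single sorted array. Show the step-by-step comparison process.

Merging process:

Compare 1 vs 5: take 1 from left. Merged: [1]
Compare 20 vs 5: take 5 from right. Merged: [1, 5]
Compare 20 vs 10: take 10 from right. Merged: [1, 5, 10]
Compare 20 vs 10: take 10 from right. Merged: [1, 5, 10, 10]
Compare 20 vs 14: take 14 from right. Merged: [1, 5, 10, 10, 14]
Compare 20 vs 19: take 19 from right. Merged: [1, 5, 10, 10, 14, 19]
Compare 20 vs 37: take 20 from left. Merged: [1, 5, 10, 10, 14, 19, 20]
Compare 31 vs 37: take 31 from left. Merged: [1, 5, 10, 10, 14, 19, 20, 31]
Compare 32 vs 37: take 32 from left. Merged: [1, 5, 10, 10, 14, 19, 20, 31, 32]
Compare 32 vs 37: take 32 from left. Merged: [1, 5, 10, 10, 14, 19, 20, 31, 32, 32]
Append remaining from right: [37]. Merged: [1, 5, 10, 10, 14, 19, 20, 31, 32, 32, 37]

Final merged array: [1, 5, 10, 10, 14, 19, 20, 31, 32, 32, 37]
Total comparisons: 10

The merged array is [1, 5, 10, 10, 14, 19, 20, 31, 32, 32, 37], requiring 10 comparisons. The merge step runs in O(n) time where n is the total number of elements.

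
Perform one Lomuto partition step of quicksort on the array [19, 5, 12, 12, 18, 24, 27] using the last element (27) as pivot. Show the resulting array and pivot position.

Lomuto partition with pivot = 27:

Initial array: [19, 5, 12, 12, 18, 24, 27]

arr[0]=19 <= 27: swap with position 0, array becomes [19, 5, 12, 12, 18, 24, 27]
arr[1]=5 <= 27: swap with position 1, array becomes [19, 5, 12, 12, 18, 24, 27]
arr[2]=12 <= 27: swap with position 2, array becomes [19, 5, 12, 12, 18, 24, 27]
arr[3]=12 <= 27: swap with position 3, array becomes [19, 5, 12, 12, 18, 24, 27]
arr[4]=18 <= 27: swap with position 4, array becomes [19, 5, 12, 12, 18, 24, 27]
arr[5]=24 <= 27: swap with position 5, array becomes [19, 5, 12, 12, 18, 24, 27]

Place pivot at position 6: [19, 5, 12, 12, 18, 24, 27]
Pivot position: 6

After partitioning with pivot 27, the array becomes [19, 5, 12, 12, 18, 24, 27]. The pivot is placed at index 6. All elements to the left of the pivot are <= 27, and all elements to the right are > 27.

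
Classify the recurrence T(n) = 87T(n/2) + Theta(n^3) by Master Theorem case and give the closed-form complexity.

Master Theorem for T(n) = 87T(n/2) + O(n^3):

a = 87, b = 2, c = 3
log_b(a) = log_2(87) = 6.4429

Case 1: c = 3 < log_2(87) = 6.4429
T(n) = O(n^(log_2 87))

For T(n) = 87T(n/2) + O(n^3): log_2(87) = 6.4429. This is Case 1 of the Master Theorem (c < log_b(a), work dominated by leaves), giving O(n^(log_2 87)).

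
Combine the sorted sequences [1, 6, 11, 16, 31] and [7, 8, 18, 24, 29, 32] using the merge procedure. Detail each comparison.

Merging process:

Compare 1 vs 7: take 1 from left. Merged: [1]
Compare 6 vs 7: take 6 from left. Merged: [1, 6]
Compare 11 vs 7: take 7 from right. Merged: [1, 6, 7]
Compare 11 vs 8: take 8 from right. Merged: [1, 6, 7, 8]
Compare 11 vs 18: take 11 from left. Merged: [1, 6, 7, 8, 11]
Compare 16 vs 18: take 16 from left. Merged: [1, 6, 7, 8, 11, 16]
Compare 31 vs 18: take 18 from right. Merged: [1, 6, 7, 8, 11, 16, 18]
Compare 31 vs 24: take 24 from right. Merged: [1, 6, 7, 8, 11, 16, 18, 24]
Compare 31 vs 29: take 29 from right. Merged: [1, 6, 7, 8, 11, 16, 18, 24, 29]
Compare 31 vs 32: take 31 from left. Merged: [1, 6, 7, 8, 11, 16, 18, 24, 29, 31]
Append remaining from right: [32]. Merged: [1, 6, 7, 8, 11, 16, 18, 24, 29, 31, 32]

Final merged array: [1, 6, 7, 8, 11, 16, 18, 24, 29, 31, 32]
Total comparisons: 10

The merged array is [1, 6, 7, 8, 11, 16, 18, 24, 29, 31, 32], requiring 10 comparisons. The merge step runs in O(n) time where n is the total number of elements.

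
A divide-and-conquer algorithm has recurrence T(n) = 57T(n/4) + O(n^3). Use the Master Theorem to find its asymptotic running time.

Master Theorem for T(n) = 57T(n/4) + O(n^3):

a = 57, b = 4, c = 3
log_b(a) = log_4(57) = 2.9164

Case 3: c = 3 > log_4(57) = 2.9164
T(n) = O(n^3) = O(n^3)

For T(n) = 57T(n/4) + O(n^3): log_4(57) = 2.9164. This is Case 3 of the Master Theorem (c > log_b(a), work dominated by root), giving O(n^3).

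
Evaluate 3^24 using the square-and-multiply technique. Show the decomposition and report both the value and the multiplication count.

Computing 3^24 by squaring (build up from 3^1; each line after the first costs one multiplication):

3^1 = 3
3^2 = (3^1)^2 = 3^2 = 9
3^3 = 3 * 3^2 = 3 * 9 = 27
3^6 = (3^3)^2 = 27^2 = 729
3^12 = (3^6)^2 = 729^2 = 531441
3^24 = (3^12)^2 = 531441^2 = 282429536481

Result: 282429536481
Multiplications needed: 5 (5 lines after 3^1)

3^24 = 282429536481. Using exponentiation by squaring, this requires 5 multiplications. The key idea: if the exponent is even, square the half-power; if odd, multiply by the base once.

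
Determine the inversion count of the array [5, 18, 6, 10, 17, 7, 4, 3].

Finding inversions in [5, 18, 6, 10, 17, 7, 4, 3]:

(0, 6): arr[0]=5 > arr[6]=4
(0, 7): arr[0]=5 > arr[7]=3
(1, 2): arr[1]=18 > arr[2]=6
(1, 3): arr[1]=18 > arr[3]=10
(1, 4): arr[1]=18 > arr[4]=17
(1, 5): arr[1]=18 > arr[5]=7
(1, 6): arr[1]=18 > arr[6]=4
(1, 7): arr[1]=18 > arr[7]=3
(2, 6): arr[2]=6 > arr[6]=4
(2, 7): arr[2]=6 > arr[7]=3
(3, 5): arr[3]=10 > arr[5]=7
(3, 6): arr[3]=10 > arr[6]=4
(3, 7): arr[3]=10 > arr[7]=3
(4, 5): arr[4]=17 > arr[5]=7
(4, 6): arr[4]=17 > arr[6]=4
(4, 7): arr[4]=17 > arr[7]=3
(5, 6): arr[5]=7 > arr[6]=4
(5, 7): arr[5]=7 > arr[7]=3
(6, 7): arr[6]=4 > arr[7]=3

Total inversions: 19

The array has 19 inversion(s): (0,6), (0,7), (1,2), (1,3), (1,4), (1,5), (1,6), (1,7), (2,6), (2,7), (3,5), (3,6), (3,7), (4,5), (4,6), (4,7), (5,6), (5,7), (6,7). Each pair (i,j) satisfies i < j and arr[i] > arr[j].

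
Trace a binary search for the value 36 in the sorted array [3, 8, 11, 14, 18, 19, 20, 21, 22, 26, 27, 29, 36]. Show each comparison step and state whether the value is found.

Binary search for 36 in [3, 8, 11, 14, 18, 19, 20, 21, 22, 26, 27, 29, 36]:

lo=0, hi=12, mid=6, arr[mid]=20 -> 20 < 36, search right half
lo=7, hi=12, mid=9, arr[mid]=26 -> 26 < 36, search right half
lo=10, hi=12, mid=11, arr[mid]=29 -> 29 < 36, search right half
lo=12, hi=12, mid=12, arr[mid]=36 -> Found target at index 12!

Binary search finds 36 at index 12 after 4 comparisons. The search repeatedly halves the search space by comparing with the middle element.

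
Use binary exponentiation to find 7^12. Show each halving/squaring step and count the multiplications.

Computing 7^12 by squaring (build up from 7^1; each line after the first costs one multiplication):

7^1 = 7
7^2 = (7^1)^2 = 7^2 = 49
7^3 = 7 * 7^2 = 7 * 49 = 343
7^6 = (7^3)^2 = 343^2 = 117649
7^12 = (7^6)^2 = 117649^2 = 13841287201

Result: 13841287201
Multiplications needed: 4 (4 lines after 7^1)

7^12 = 13841287201. Using exponentiation by squaring, this requires 4 multiplications. The key idea: if the exponent is even, square the half-power; if odd, multiply by the base once.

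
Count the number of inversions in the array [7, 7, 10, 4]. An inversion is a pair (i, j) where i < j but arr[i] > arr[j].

Finding inversions in [7, 7, 10, 4]:

(0, 3): arr[0]=7 > arr[3]=4
(1, 3): arr[1]=7 > arr[3]=4
(2, 3): arr[2]=10 > arr[3]=4

Total inversions: 3

The array has 3 inversion(s): (0,3), (1,3), (2,3). Each pair (i,j) satisfies i < j and arr[i] > arr[j].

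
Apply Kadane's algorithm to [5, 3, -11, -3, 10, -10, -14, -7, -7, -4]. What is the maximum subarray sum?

Using Kadane's algorithm on [5, 3, -11, -3, 10, -10, -14, -7, -7, -4]:

Scanning through the array:
Position 1 (value 3): max_ending_here = 8, max_so_far = 8
Position 2 (value -11): max_ending_here = -3, max_so_far = 8
Position 3 (value -3): max_ending_here = -3, max_so_far = 8
Position 4 (value 10): max_ending_here = 10, max_so_far = 10
Position 5 (value -10): max_ending_here = 0, max_so_far = 10
Position 6 (value -14): max_ending_here = -14, max_so_far = 10
Position 7 (value -7): max_ending_here = -7, max_so_far = 10
Position 8 (value -7): max_ending_here = -7, max_so_far = 10
Position 9 (value -4): max_ending_here = -4, max_so_far = 10

Maximum subarray: [10]
Maximum sum: 10

The maximum subarray is [10] with sum 10. This subarray runs from index 4 to index 4.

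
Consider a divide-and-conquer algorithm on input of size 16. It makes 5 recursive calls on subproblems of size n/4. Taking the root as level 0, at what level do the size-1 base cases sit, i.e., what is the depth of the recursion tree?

For divide and conquer with division factor 4:

Problem sizes at each level:
Level 0: 16
Level 1: 4
Level 2: 1

The root is level 0 and the size-1 base case is level 2 (the tree spans levels 0 through 2, i.e. 3 levels counting the root), so the depth is the number of divisions: log_4(16) = 2

The recursion tree depth is log_4(16) = 2. At each level, the problem size is divided by 4, so it takes 2 divisions to reduce to a base case of size 1. The algorithm makes 5 recursive calls at each level.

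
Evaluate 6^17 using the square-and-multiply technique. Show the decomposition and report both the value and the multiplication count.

Computing 6^17 by squaring (build up from 6^1; each line after the first costs one multiplication):

6^1 = 6
6^2 = (6^1)^2 = 6^2 = 36
6^4 = (6^2)^2 = 36^2 = 1296
6^8 = (6^4)^2 = 1296^2 = 1679616
6^16 = (6^8)^2 = 1679616^2 = 2821109907456
6^17 = 6 * 6^16 = 6 * 2821109907456 = 16926659444736

Result: 16926659444736
Multiplications needed: 5 (5 lines after 6^1)

6^17 = 16926659444736. Using exponentiation by squaring, this requires 5 multiplications. The key idea: if the exponent is even, square the half-power; if odd, multiply by the base once.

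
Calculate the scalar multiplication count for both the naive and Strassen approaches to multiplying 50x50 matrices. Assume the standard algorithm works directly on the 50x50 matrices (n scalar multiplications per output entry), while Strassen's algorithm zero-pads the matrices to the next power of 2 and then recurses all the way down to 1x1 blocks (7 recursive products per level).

Matrix multiplication for 50x50 matrices:

Strassen's algorithm requires power-of-2 dimensions. Pad 50x50 to 64x64 (next power of 2).

Standard algorithm: 50^3 = 125000 multiplications
Strassen's algorithm: 7^(log2(64)) = 7^6 = 117649 multiplications
Savings: 125000 - 117649 = 7351 multiplications

Standard: 125000 multiplications (50^3). Strassen: 117649 multiplications (7^6, after padding to 64x64). Strassen reduces 8 recursive multiplications to 7 at each level.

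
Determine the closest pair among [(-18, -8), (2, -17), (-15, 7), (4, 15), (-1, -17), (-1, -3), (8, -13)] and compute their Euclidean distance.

Computing all pairwise distances among 7 points:

d((-18, -8), (2, -17)) = 21.9317
d((-18, -8), (-15, 7)) = 15.2971
d((-18, -8), (4, 15)) = 31.8277
d((-18, -8), (-1, -17)) = 19.2354
d((-18, -8), (-1, -3)) = 17.72
d((-18, -8), (8, -13)) = 26.4764
d((2, -17), (-15, 7)) = 29.4109
d((2, -17), (4, 15)) = 32.0624
d((2, -17), (-1, -17)) = 3.0 <-- minimum
d((2, -17), (-1, -3)) = 14.3178
d((2, -17), (8, -13)) = 7.2111
d((-15, 7), (4, 15)) = 20.6155
d((-15, 7), (-1, -17)) = 27.7849
d((-15, 7), (-1, -3)) = 17.2047
d((-15, 7), (8, -13)) = 30.4795
d((4, 15), (-1, -17)) = 32.3883
d((4, 15), (-1, -3)) = 18.6815
d((4, 15), (8, -13)) = 28.2843
d((-1, -17), (-1, -3)) = 14.0
d((-1, -17), (8, -13)) = 9.8489
d((-1, -3), (8, -13)) = 13.4536

Closest pair: (2, -17) and (-1, -17) with distance 3.0

The closest pair is (2, -17) and (-1, -17) with Euclidean distance 3.0. For 7 points, brute-force pairwise comparison is shown above. For large n, the divide-and-conquer algorithm (sort by x, recurse on halves, check the dividing strip) achieves O(n log n).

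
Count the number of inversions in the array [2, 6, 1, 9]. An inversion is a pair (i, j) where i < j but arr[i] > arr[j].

Finding inversions in [2, 6, 1, 9]:

(0, 2): arr[0]=2 > arr[2]=1
(1, 2): arr[1]=6 > arr[2]=1

Total inversions: 2

The array has 2 inversion(s): (0,2), (1,2). Each pair (i,j) satisfies i < j and arr[i] > arr[j].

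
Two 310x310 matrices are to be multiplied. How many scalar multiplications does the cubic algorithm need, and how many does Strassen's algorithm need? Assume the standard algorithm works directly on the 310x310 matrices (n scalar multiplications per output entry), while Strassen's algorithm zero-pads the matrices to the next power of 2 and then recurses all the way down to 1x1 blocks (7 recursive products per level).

Matrix multiplication for 310x310 matrices:

Strassen's algorithm requires power-of-2 dimensions. Pad 310x310 to 512x512 (next power of 2).

Standard algorithm: 310^3 = 29791000 multiplications
Strassen's algorithm: 7^(log2(512)) = 7^9 = 40353607 multiplications
Difference: 29791000 - 40353607 = -10562607 (Strassen uses MORE here due to padding overhead — for small or just-over-power-of-2 n, padding can outweigh the per-level savings)

Standard: 29791000 multiplications (310^3). Strassen: 40353607 multiplications (7^9, after padding to 512x512). Strassen reduces 8 recursive multiplications to 7 at each level.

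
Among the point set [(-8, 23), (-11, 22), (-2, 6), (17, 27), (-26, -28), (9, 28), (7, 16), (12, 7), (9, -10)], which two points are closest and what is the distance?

Computing all pairwise distances among 9 points:

d((-8, 23), (-11, 22)) = 3.1623 <-- minimum
d((-8, 23), (-2, 6)) = 18.0278
d((-8, 23), (17, 27)) = 25.318
d((-8, 23), (-26, -28)) = 54.0833
d((-8, 23), (9, 28)) = 17.72
d((-8, 23), (7, 16)) = 16.5529
d((-8, 23), (12, 7)) = 25.6125
d((-8, 23), (9, -10)) = 37.1214
d((-11, 22), (-2, 6)) = 18.3576
d((-11, 22), (17, 27)) = 28.4429
d((-11, 22), (-26, -28)) = 52.2015
d((-11, 22), (9, 28)) = 20.8806
d((-11, 22), (7, 16)) = 18.9737
d((-11, 22), (12, 7)) = 27.4591
d((-11, 22), (9, -10)) = 37.7359
d((-2, 6), (17, 27)) = 28.3196
d((-2, 6), (-26, -28)) = 41.6173
d((-2, 6), (9, 28)) = 24.5967
d((-2, 6), (7, 16)) = 13.4536
d((-2, 6), (12, 7)) = 14.0357
d((-2, 6), (9, -10)) = 19.4165
d((17, 27), (-26, -28)) = 69.814
d((17, 27), (9, 28)) = 8.0623
d((17, 27), (7, 16)) = 14.8661
d((17, 27), (12, 7)) = 20.6155
d((17, 27), (9, -10)) = 37.855
d((-26, -28), (9, 28)) = 66.0379
d((-26, -28), (7, 16)) = 55.0
d((-26, -28), (12, 7)) = 51.6624
d((-26, -28), (9, -10)) = 39.3573
d((9, 28), (7, 16)) = 12.1655
d((9, 28), (12, 7)) = 21.2132
d((9, 28), (9, -10)) = 38.0
d((7, 16), (12, 7)) = 10.2956
d((7, 16), (9, -10)) = 26.0768
d((12, 7), (9, -10)) = 17.2627

Closest pair: (-8, 23) and (-11, 22) with distance 3.1623

The closest pair is (-8, 23) and (-11, 22) with Euclidean distance 3.1623. For 9 points, brute-force pairwise comparison is shown above. For large n, the divide-and-conquer algorithm (sort by x, recurse on halves, check the dividing strip) achieves O(n log n).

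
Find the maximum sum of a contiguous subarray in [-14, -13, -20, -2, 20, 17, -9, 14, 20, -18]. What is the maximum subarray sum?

Using Kadane's algorithm on [-14, -13, -20, -2, 20, 17, -9, 14, 20, -18]:

Scanning through the array:
Position 1 (value -13): max_ending_here = -13, max_so_far = -13
Position 2 (value -20): max_ending_here = -20, max_so_far = -13
Position 3 (value -2): max_ending_here = -2, max_so_far = -2
Position 4 (value 20): max_ending_here = 20, max_so_far = 20
Position 5 (value 17): max_ending_here = 37, max_so_far = 37
Position 6 (value -9): max_ending_here = 28, max_so_far = 37
Position 7 (value 14): max_ending_here = 42, max_so_far = 42
Position 8 (value 20): max_ending_here = 62, max_so_far = 62
Position 9 (value -18): max_ending_here = 44, max_so_far = 62

Maximum subarray: [20, 17, -9, 14, 20]
Maximum sum: 62

The maximum subarray is [20, 17, -9, 14, 20] with sum 62. This subarray runs from index 4 to index 8.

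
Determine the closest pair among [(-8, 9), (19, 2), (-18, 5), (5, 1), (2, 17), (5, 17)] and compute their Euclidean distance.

Computing all pairwise distances among 6 points:

d((-8, 9), (19, 2)) = 27.8927
d((-8, 9), (-18, 5)) = 10.7703
d((-8, 9), (5, 1)) = 15.2643
d((-8, 9), (2, 17)) = 12.8062
d((-8, 9), (5, 17)) = 15.2643
d((19, 2), (-18, 5)) = 37.1214
d((19, 2), (5, 1)) = 14.0357
d((19, 2), (2, 17)) = 22.6716
d((19, 2), (5, 17)) = 20.5183
d((-18, 5), (5, 1)) = 23.3452
d((-18, 5), (2, 17)) = 23.3238
d((-18, 5), (5, 17)) = 25.9422
d((5, 1), (2, 17)) = 16.2788
d((5, 1), (5, 17)) = 16.0
d((2, 17), (5, 17)) = 3.0 <-- minimum

Closest pair: (2, 17) and (5, 17) with distance 3.0

The closest pair is (2, 17) and (5, 17) with Euclidean distance 3.0. For 6 points, brute-force pairwise comparison is shown above. For large n, the divide-and-conquer algorithm (sort by x, recurse on halves, check the dividing strip) achieves O(n log n).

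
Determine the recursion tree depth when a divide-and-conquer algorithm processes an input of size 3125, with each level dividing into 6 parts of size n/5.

For divide and conquer with division factor 5:

Problem sizes at each level:
Level 0: 3125
Level 1: 625
Level 2: 125
Level 3: 25
Level 4: 5
Level 5: 1

The root is level 0 and the size-1 base case is level 5 (the tree spans levels 0 through 5, i.e. 6 levels counting the root), so the depth is the number of divisions: log_5(3125) = 5

The recursion tree depth is log_5(3125) = 5. At each level, the problem size is divided by 5, so it takes 5 divisions to reduce to a base case of size 1. The algorithm makes 6 recursive calls at each level.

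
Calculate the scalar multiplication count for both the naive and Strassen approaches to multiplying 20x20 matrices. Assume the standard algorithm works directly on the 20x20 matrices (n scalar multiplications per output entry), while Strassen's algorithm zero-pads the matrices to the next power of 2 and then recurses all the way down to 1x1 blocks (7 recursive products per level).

Matrix multiplication for 20x20 matrices:

Strassen's algorithm requires power-of-2 dimensions. Pad 20x20 to 32x32 (next power of 2).

Standard algorithm: 20^3 = 8000 multiplications
Strassen's algorithm: 7^(log2(32)) = 7^5 = 16807 multiplications
Difference: 8000 - 16807 = -8807 (Strassen uses MORE here due to padding overhead — for small or just-over-power-of-2 n, padding can outweigh the per-level savings)

Standard: 8000 multiplications (20^3). Strassen: 16807 multiplications (7^5, after padding to 32x32). Strassen reduces 8 recursive multiplications to 7 at each level.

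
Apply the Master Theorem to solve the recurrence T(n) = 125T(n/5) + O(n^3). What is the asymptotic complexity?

Master Theorem for T(n) = 125T(n/5) + O(n^3):

a = 125, b = 5, c = 3
log_b(a) = log_5(125) = 3.0000

Case 2: c = 3 = log_5(125) = 3.0000
T(n) = O(n^3 log n) = O(n^3 log n)

For T(n) = 125T(n/5) + O(n^3): log_5(125) = 3.0000. This is Case 2 of the Master Theorem (c = log_b(a), equal work at all levels), giving O(n^3 log n).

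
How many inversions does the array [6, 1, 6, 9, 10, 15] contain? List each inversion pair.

Finding inversions in [6, 1, 6, 9, 10, 15]:

(0, 1): arr[0]=6 > arr[1]=1

Total inversions: 1

The array has 1 inversion(s): (0,1). Each pair (i,j) satisfies i < j and arr[i] > arr[j].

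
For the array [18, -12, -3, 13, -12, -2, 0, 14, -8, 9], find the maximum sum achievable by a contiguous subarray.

Using Kadane's algorithm on [18, -12, -3, 13, -12, -2, 0, 14, -8, 9]:

Scanning through the array:
Position 1 (value -12): max_ending_here = 6, max_so_far = 18
Position 2 (value -3): max_ending_here = 3, max_so_far = 18
Position 3 (value 13): max_ending_here = 16, max_so_far = 18
Position 4 (value -12): max_ending_here = 4, max_so_far = 18
Position 5 (value -2): max_ending_here = 2, max_so_far = 18
Position 6 (value 0): max_ending_here = 2, max_so_far = 18
Position 7 (value 14): max_ending_here = 16, max_so_far = 18
Position 8 (value -8): max_ending_here = 8, max_so_far = 18
Position 9 (value 9): max_ending_here = 17, max_so_far = 18

Maximum subarray: [18]
Maximum sum: 18

The maximum subarray is [18] with sum 18. This subarray runs from index 0 to index 0.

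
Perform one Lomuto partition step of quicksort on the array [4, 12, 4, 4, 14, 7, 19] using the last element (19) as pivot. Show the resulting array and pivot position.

Lomuto partition with pivot = 19:

Initial array: [4, 12, 4, 4, 14, 7, 19]

arr[0]=4 <= 19: swap with position 0, array becomes [4, 12, 4, 4, 14, 7, 19]
arr[1]=12 <= 19: swap with position 1, array becomes [4, 12, 4, 4, 14, 7, 19]
arr[2]=4 <= 19: swap with position 2, array becomes [4, 12, 4, 4, 14, 7, 19]
arr[3]=4 <= 19: swap with position 3, array becomes [4, 12, 4, 4, 14, 7, 19]
arr[4]=14 <= 19: swap with position 4, array becomes [4, 12, 4, 4, 14, 7, 19]
arr[5]=7 <= 19: swap with position 5, array becomes [4, 12, 4, 4, 14, 7, 19]

Place pivot at position 6: [4, 12, 4, 4, 14, 7, 19]
Pivot position: 6

After partitioning with pivot 19, the array becomes [4, 12, 4, 4, 14, 7, 19]. The pivot is placed at index 6. All elements to the left of the pivot are <= 19, and all elements to the right are > 19.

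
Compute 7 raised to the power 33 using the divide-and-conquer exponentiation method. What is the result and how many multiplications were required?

Computing 7^33 by squaring (build up from 7^1; each line after the first costs one multiplication):

7^1 = 7
7^2 = (7^1)^2 = 7^2 = 49
7^4 = (7^2)^2 = 49^2 = 2401
7^8 = (7^4)^2 = 2401^2 = 5764801
7^16 = (7^8)^2 = 5764801^2 = 33232930569601
7^32 = (7^16)^2 = 33232930569601^2 = 1104427674243920646305299201
7^33 = 7 * 7^32 = 7 * 1104427674243920646305299201 = 7730993719707444524137094407

Result: 7730993719707444524137094407
Multiplications needed: 6 (6 lines after 7^1)

7^33 = 7730993719707444524137094407. Using exponentiation by squaring, this requires 6 multiplications. The key idea: if the exponent is even, square the half-power; if odd, multiply by the base once.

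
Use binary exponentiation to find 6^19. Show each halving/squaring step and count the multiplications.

Computing 6^19 by squaring (build up from 6^1; each line after the first costs one multiplication):

6^1 = 6
6^2 = (6^1)^2 = 6^2 = 36
6^4 = (6^2)^2 = 36^2 = 1296
6^8 = (6^4)^2 = 1296^2 = 1679616
6^9 = 6 * 6^8 = 6 * 1679616 = 10077696
6^18 = (6^9)^2 = 10077696^2 = 101559956668416
6^19 = 6 * 6^18 = 6 * 101559956668416 = 609359740010496

Result: 609359740010496
Multiplications needed: 6 (6 lines after 6^1)

6^19 = 609359740010496. Using exponentiation by squaring, this requires 6 multiplications. The key idea: if the exponent is even, square the half-power; if odd, multiply by the base once.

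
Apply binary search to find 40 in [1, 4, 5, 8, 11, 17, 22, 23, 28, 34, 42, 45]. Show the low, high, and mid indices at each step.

Binary search for 40 in [1, 4, 5, 8, 11, 17, 22, 23, 28, 34, 42, 45]:

lo=0, hi=11, mid=5, arr[mid]=17 -> 17 < 40, search right half
lo=6, hi=11, mid=8, arr[mid]=28 -> 28 < 40, search right half
lo=9, hi=11, mid=10, arr[mid]=42 -> 42 > 40, search left half
lo=9, hi=9, mid=9, arr[mid]=34 -> 34 < 40, search right half
lo=10 > hi=9, target 40 not found

Binary search determines that 40 is not in the array after 4 comparisons. The search space was exhausted without finding the target.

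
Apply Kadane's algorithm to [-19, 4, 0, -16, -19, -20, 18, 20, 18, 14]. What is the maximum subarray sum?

Using Kadane's algorithm on [-19, 4, 0, -16, -19, -20, 18, 20, 18, 14]:

Scanning through the array:
Position 1 (value 4): max_ending_here = 4, max_so_far = 4
Position 2 (value 0): max_ending_here = 4, max_so_far = 4
Position 3 (value -16): max_ending_here = -12, max_so_far = 4
Position 4 (value -19): max_ending_here = -19, max_so_far = 4
Position 5 (value -20): max_ending_here = -20, max_so_far = 4
Position 6 (value 18): max_ending_here = 18, max_so_far = 18
Position 7 (value 20): max_ending_here = 38, max_so_far = 38
Position 8 (value 18): max_ending_here = 56, max_so_far = 56
Position 9 (value 14): max_ending_here = 70, max_so_far = 70

Maximum subarray: [18, 20, 18, 14]
Maximum sum: 70

The maximum subarray is [18, 20, 18, 14] with sum 70. This subarray runs from index 6 to index 9.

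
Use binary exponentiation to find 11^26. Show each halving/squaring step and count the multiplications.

Computing 11^26 by squaring (build up from 11^1; each line after the first costs one multiplication):

11^1 = 11
11^2 = (11^1)^2 = 11^2 = 121
11^3 = 11 * 11^2 = 11 * 121 = 1331
11^6 = (11^3)^2 = 1331^2 = 1771561
11^12 = (11^6)^2 = 1771561^2 = 3138428376721
11^13 = 11 * 11^12 = 11 * 3138428376721 = 34522712143931
11^26 = (11^13)^2 = 34522712143931^2 = 1191817653772720942460132761

Result: 1191817653772720942460132761
Multiplications needed: 6 (6 lines after 11^1)

11^26 = 1191817653772720942460132761. Using exponentiation by squaring, this requires 6 multiplications. The key idea: if the exponent is even, square the half-power; if odd, multiply by the base once.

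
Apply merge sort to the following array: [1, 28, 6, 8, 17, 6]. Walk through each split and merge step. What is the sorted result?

Merge sort trace:

Split: [1, 28, 6, 8, 17, 6] -> [1, 28, 6] and [8, 17, 6]
  Split: [1, 28, 6] -> [1] and [28, 6]
    Split: [28, 6] -> [28] and [6]
    Merge: [28] + [6] -> [6, 28]
  Merge: [1] + [6, 28] -> [1, 6, 28]
  Split: [8, 17, 6] -> [8] and [17, 6]
    Split: [17, 6] -> [17] and [6]
    Merge: [17] + [6] -> [6, 17]
  Merge: [8] + [6, 17] -> [6, 8, 17]
Merge: [1, 6, 28] + [6, 8, 17] -> [1, 6, 6, 8, 17, 28]

Final sorted array: [1, 6, 6, 8, 17, 28]

The merge sort proceeds by recursively splitting the array and merging sorted halves.
After all merges, the sorted array is [1, 6, 6, 8, 17, 28].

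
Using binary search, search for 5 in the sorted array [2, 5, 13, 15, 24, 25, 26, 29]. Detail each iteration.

Binary search for 5 in [2, 5, 13, 15, 24, 25, 26, 29]:

lo=0, hi=7, mid=3, arr[mid]=15 -> 15 > 5, search left half
lo=0, hi=2, mid=1, arr[mid]=5 -> Found target at index 1!

Binary search finds 5 at index 1 after 2 comparisons. The search repeatedly halves the search space by comparing with the middle element.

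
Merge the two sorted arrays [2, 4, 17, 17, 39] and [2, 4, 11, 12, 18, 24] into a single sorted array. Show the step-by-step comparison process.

Merging process:

Compare 2 vs 2: take 2 from left. Merged: [2]
Compare 4 vs 2: take 2 from right. Merged: [2, 2]
Compare 4 vs 4: take 4 from left. Merged: [2, 2, 4]
Compare 17 vs 4: take 4 from right. Merged: [2, 2, 4, 4]
Compare 17 vs 11: take 11 from right. Merged: [2, 2, 4, 4, 11]
Compare 17 vs 12: take 12 from right. Merged: [2, 2, 4, 4, 11, 12]
Compare 17 vs 18: take 17 from left. Merged: [2, 2, 4, 4, 11, 12, 17]
Compare 17 vs 18: take 17 from left. Merged: [2, 2, 4, 4, 11, 12, 17, 17]
Compare 39 vs 18: take 18 from right. Merged: [2, 2, 4, 4, 11, 12, 17, 17, 18]
Compare 39 vs 24: take 24 from right. Merged: [2, 2, 4, 4, 11, 12, 17, 17, 18, 24]
Append remaining from left: [39]. Merged: [2, 2, 4, 4, 11, 12, 17, 17, 18, 24, 39]

Final merged array: [2, 2, 4, 4, 11, 12, 17, 17, 18, 24, 39]
Total comparisons: 10

The merged array is [2, 2, 4, 4, 11, 12, 17, 17, 18, 24, 39], requiring 10 comparisons. The merge step runs in O(n) time where n is the total number of elements.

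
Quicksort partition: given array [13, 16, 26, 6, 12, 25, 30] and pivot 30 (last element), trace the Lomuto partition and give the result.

Lomuto partition with pivot = 30:

Initial array: [13, 16, 26, 6, 12, 25, 30]

arr[0]=13 <= 30: swap with position 0, array becomes [13, 16, 26, 6, 12, 25, 30]
arr[1]=16 <= 30: swap with position 1, array becomes [13, 16, 26, 6, 12, 25, 30]
arr[2]=26 <= 30: swap with position 2, array becomes [13, 16, 26, 6, 12, 25, 30]
arr[3]=6 <= 30: swap with position 3, array becomes [13, 16, 26, 6, 12, 25, 30]
arr[4]=12 <= 30: swap with position 4, array becomes [13, 16, 26, 6, 12, 25, 30]
arr[5]=25 <= 30: swap with position 5, array becomes [13, 16, 26, 6, 12, 25, 30]

Place pivot at position 6: [13, 16, 26, 6, 12, 25, 30]
Pivot position: 6

After partitioning with pivot 30, the array becomes [13, 16, 26, 6, 12, 25, 30]. The pivot is placed at index 6. All elements to the left of the pivot are <= 30, and all elements to the right are > 30.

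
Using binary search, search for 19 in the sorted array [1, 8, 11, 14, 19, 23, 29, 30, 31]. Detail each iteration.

Binary search for 19 in [1, 8, 11, 14, 19, 23, 29, 30, 31]:

lo=0, hi=8, mid=4, arr[mid]=19 -> Found target at index 4!

Binary search finds 19 at index 4 after 1 comparisons. The search repeatedly halves the search space by comparing with the middle element.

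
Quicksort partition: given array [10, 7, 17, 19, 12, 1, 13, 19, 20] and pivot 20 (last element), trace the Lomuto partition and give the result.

Lomuto partition with pivot = 20:

Initial array: [10, 7, 17, 19, 12, 1, 13, 19, 20]

arr[0]=10 <= 20: swap with position 0, array becomes [10, 7, 17, 19, 12, 1, 13, 19, 20]
arr[1]=7 <= 20: swap with position 1, array becomes [10, 7, 17, 19, 12, 1, 13, 19, 20]
arr[2]=17 <= 20: swap with position 2, array becomes [10, 7, 17, 19, 12, 1, 13, 19, 20]
arr[3]=19 <= 20: swap with position 3, array becomes [10, 7, 17, 19, 12, 1, 13, 19, 20]
arr[4]=12 <= 20: swap with position 4, array becomes [10, 7, 17, 19, 12, 1, 13, 19, 20]
arr[5]=1 <= 20: swap with position 5, array becomes [10, 7, 17, 19, 12, 1, 13, 19, 20]
arr[6]=13 <= 20: swap with position 6, array becomes [10, 7, 17, 19, 12, 1, 13, 19, 20]
arr[7]=19 <= 20: swap with position 7, array becomes [10, 7, 17, 19, 12, 1, 13, 19, 20]

Place pivot at position 8: [10, 7, 17, 19, 12, 1, 13, 19, 20]
Pivot position: 8

After partitioning with pivot 20, the array becomes [10, 7, 17, 19, 12, 1, 13, 19, 20]. The pivot is placed at index 8. All elements to the left of the pivot are <= 20, and all elements to the right are > 20.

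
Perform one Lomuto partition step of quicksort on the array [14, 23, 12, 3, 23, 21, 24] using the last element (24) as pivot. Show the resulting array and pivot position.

Lomuto partition with pivot = 24:

Initial array: [14, 23, 12, 3, 23, 21, 24]

arr[0]=14 <= 24: swap with position 0, array becomes [14, 23, 12, 3, 23, 21, 24]
arr[1]=23 <= 24: swap with position 1, array becomes [14, 23, 12, 3, 23, 21, 24]
arr[2]=12 <= 24: swap with position 2, array becomes [14, 23, 12, 3, 23, 21, 24]
arr[3]=3 <= 24: swap with position 3, array becomes [14, 23, 12, 3, 23, 21, 24]
arr[4]=23 <= 24: swap with position 4, array becomes [14, 23, 12, 3, 23, 21, 24]
arr[5]=21 <= 24: swap with position 5, array becomes [14, 23, 12, 3, 23, 21, 24]

Place pivot at position 6: [14, 23, 12, 3, 23, 21, 24]
Pivot position: 6

After partitioning with pivot 24, the array becomes [14, 23, 12, 3, 23, 21, 24]. The pivot is placed at index 6. All elements to the left of the pivot are <= 24, and all elements to the right are > 24.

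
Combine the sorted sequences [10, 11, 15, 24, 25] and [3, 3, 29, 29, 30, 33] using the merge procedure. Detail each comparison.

Merging process:

Compare 10 vs 3: take 3 from right. Merged: [3]
Compare 10 vs 3: take 3 from right. Merged: [3, 3]
Compare 10 vs 29: take 10 from left. Merged: [3, 3, 10]
Compare 11 vs 29: take 11 from left. Merged: [3, 3, 10, 11]
Compare 15 vs 29: take 15 from left. Merged: [3, 3, 10, 11, 15]
Compare 24 vs 29: take 24 from left. Merged: [3, 3, 10, 11, 15, 24]
Compare 25 vs 29: take 25 from left. Merged: [3, 3, 10, 11, 15, 24, 25]
Append remaining from right: [29, 29, 30, 33]. Merged: [3, 3, 10, 11, 15, 24, 25, 29, 29, 30, 33]

Final merged array: [3, 3, 10, 11, 15, 24, 25, 29, 29, 30, 33]
Total comparisons: 7

The merged array is [3, 3, 10, 11, 15, 24, 25, 29, 29, 30, 33], requiring 7 comparisons. The merge step runs in O(n) time where n is the total number of elements.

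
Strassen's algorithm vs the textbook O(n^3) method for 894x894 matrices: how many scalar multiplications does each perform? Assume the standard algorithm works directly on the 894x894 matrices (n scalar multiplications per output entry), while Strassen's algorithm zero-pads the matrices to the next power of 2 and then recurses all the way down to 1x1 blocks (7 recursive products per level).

Matrix multiplication for 894x894 matrices:

Strassen's algorithm requires power-of-2 dimensions. Pad 894x894 to 1024x1024 (next power of 2).

Standard algorithm: 894^3 = 714516984 multiplications
Strassen's algorithm: 7^(log2(1024)) = 7^10 = 282475249 multiplications
Savings: 714516984 - 282475249 = 432041735 multiplications

Standard: 714516984 multiplications (894^3). Strassen: 282475249 multiplications (7^10, after padding to 1024x1024). Strassen reduces 8 recursive multiplications to 7 at each level.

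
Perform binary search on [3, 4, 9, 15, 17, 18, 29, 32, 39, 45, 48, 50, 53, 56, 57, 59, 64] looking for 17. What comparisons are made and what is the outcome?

Binary search for 17 in [3, 4, 9, 15, 17, 18, 29, 32, 39, 45, 48, 50, 53, 56, 57, 59, 64]:

lo=0, hi=16, mid=8, arr[mid]=39 -> 39 > 17, search left half
lo=0, hi=7, mid=3, arr[mid]=15 -> 15 < 17, search right half
lo=4, hi=7, mid=5, arr[mid]=18 -> 18 > 17, search left half
lo=4, hi=4, mid=4, arr[mid]=17 -> Found target at index 4!

Binary search finds 17 at index 4 after 4 comparisons. The search repeatedly halves the search space by comparing with the middle element.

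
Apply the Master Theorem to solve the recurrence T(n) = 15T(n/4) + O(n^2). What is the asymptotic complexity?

Master Theorem for T(n) = 15T(n/4) + O(n^2):

a = 15, b = 4, c = 2
log_b(a) = log_4(15) = 1.9534

Case 3: c = 2 > log_4(15) = 1.9534
T(n) = O(n^2) = O(n^2)

For T(n) = 15T(n/4) + O(n^2): log_4(15) = 1.9534. This is Case 3 of the Master Theorem (c > log_b(a), work dominated by root), giving O(n^2).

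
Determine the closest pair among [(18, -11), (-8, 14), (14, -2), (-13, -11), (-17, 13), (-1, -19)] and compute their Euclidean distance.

Computing all pairwise distances among 6 points:

d((18, -11), (-8, 14)) = 36.0694
d((18, -11), (14, -2)) = 9.8489
d((18, -11), (-13, -11)) = 31.0
d((18, -11), (-17, 13)) = 42.4382
d((18, -11), (-1, -19)) = 20.6155
d((-8, 14), (14, -2)) = 27.2029
d((-8, 14), (-13, -11)) = 25.4951
d((-8, 14), (-17, 13)) = 9.0554 <-- minimum
d((-8, 14), (-1, -19)) = 33.7343
d((14, -2), (-13, -11)) = 28.4605
d((14, -2), (-17, 13)) = 34.4384
d((14, -2), (-1, -19)) = 22.6716
d((-13, -11), (-17, 13)) = 24.3311
d((-13, -11), (-1, -19)) = 14.4222
d((-17, 13), (-1, -19)) = 35.7771

Closest pair: (-8, 14) and (-17, 13) with distance 9.0554

The closest pair is (-8, 14) and (-17, 13) with Euclidean distance 9.0554. For 6 points, brute-force pairwise comparison is shown above. For large n, the divide-and-conquer algorithm (sort by x, recurse on halves, check the dividing strip) achieves O(n log n).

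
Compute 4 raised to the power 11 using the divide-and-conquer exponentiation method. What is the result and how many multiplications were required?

Computing 4^11 by squaring (build up from 4^1; each line after the first costs one multiplication):

4^1 = 4
4^2 = (4^1)^2 = 4^2 = 16
4^4 = (4^2)^2 = 16^2 = 256
4^5 = 4 * 4^4 = 4 * 256 = 1024
4^10 = (4^5)^2 = 1024^2 = 1048576
4^11 = 4 * 4^10 = 4 * 1048576 = 4194304

Result: 4194304
Multiplications needed: 5 (5 lines after 4^1)

4^11 = 4194304. Using exponentiation by squaring, this requires 5 multiplications. The key idea: if the exponent is even, square the half-power; if odd, multiply by the base once.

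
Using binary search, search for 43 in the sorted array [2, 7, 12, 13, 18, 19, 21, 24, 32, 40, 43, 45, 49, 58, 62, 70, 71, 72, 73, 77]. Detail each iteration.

Binary search for 43 in [2, 7, 12, 13, 18, 19, 21, 24, 32, 40, 43, 45, 49, 58, 62, 70, 71, 72, 73, 77]:

lo=0, hi=19, mid=9, arr[mid]=40 -> 40 < 43, search right half
lo=10, hi=19, mid=14, arr[mid]=62 -> 62 > 43, search left half
lo=10, hi=13, mid=11, arr[mid]=45 -> 45 > 43, search left half
lo=10, hi=10, mid=10, arr[mid]=43 -> Found target at index 10!

Binary search finds 43 at index 10 after 4 comparisons. The search repeatedly halves the search space by comparing with the middle element.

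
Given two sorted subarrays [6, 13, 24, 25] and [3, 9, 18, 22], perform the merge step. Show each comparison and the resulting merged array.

Merging process:

Compare 6 vs 3: take 3 from right. Merged: [3]
Compare 6 vs 9: take 6 from left. Merged: [3, 6]
Compare 13 vs 9: take 9 from right. Merged: [3, 6, 9]
Compare 13 vs 18: take 13 from left. Merged: [3, 6, 9, 13]
Compare 24 vs 18: take 18 from right. Merged: [3, 6, 9, 13, 18]
Compare 24 vs 22: take 22 from right. Merged: [3, 6, 9, 13, 18, 22]
Append remaining from left: [24, 25]. Merged: [3, 6, 9, 13, 18, 22, 24, 25]

Final merged array: [3, 6, 9, 13, 18, 22, 24, 25]
Total comparisons: 6

The merged array is [3, 6, 9, 13, 18, 22, 24, 25], requiring 6 comparisons. The merge step runs in O(n) time where n is the total number of elements.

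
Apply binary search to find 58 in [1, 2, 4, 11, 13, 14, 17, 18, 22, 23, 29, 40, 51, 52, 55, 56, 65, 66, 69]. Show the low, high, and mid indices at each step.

Binary search for 58 in [1, 2, 4, 11, 13, 14, 17, 18, 22, 23, 29, 40, 51, 52, 55, 56, 65, 66, 69]:

lo=0, hi=18, mid=9, arr[mid]=23 -> 23 < 58, search right half
lo=10, hi=18, mid=14, arr[mid]=55 -> 55 < 58, search right half
lo=15, hi=18, mid=16, arr[mid]=65 -> 65 > 58, search left half
lo=15, hi=15, mid=15, arr[mid]=56 -> 56 < 58, search right half
lo=16 > hi=15, target 58 not found

Binary search determines that 58 is not in the array after 4 comparisons. The search space was exhausted without finding the target.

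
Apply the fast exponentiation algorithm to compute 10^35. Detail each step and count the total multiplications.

Computing 10^35 by squaring (build up from 10^1; each line after the first costs one multiplication):

10^1 = 10
10^2 = (10^1)^2 = 10^2 = 100
10^4 = (10^2)^2 = 100^2 = 10000
10^8 = (10^4)^2 = 10000^2 = 100000000
10^16 = (10^8)^2 = 100000000^2 = 10000000000000000
10^17 = 10 * 10^16 = 10 * 10000000000000000 = 100000000000000000
10^34 = (10^17)^2 = 100000000000000000^2 = 10000000000000000000000000000000000
10^35 = 10 * 10^34 = 10 * 10000000000000000000000000000000000 = 100000000000000000000000000000000000

Result: 100000000000000000000000000000000000
Multiplications needed: 7 (7 lines after 10^1)

10^35 = 100000000000000000000000000000000000. Using exponentiation by squaring, this requires 7 multiplications. The key idea: if the exponent is even, square the half-power; if odd, multiply by the base once.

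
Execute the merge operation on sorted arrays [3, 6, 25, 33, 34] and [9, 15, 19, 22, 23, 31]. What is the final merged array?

Merging process:

Compare 3 vs 9: take 3 from left. Merged: [3]
Compare 6 vs 9: take 6 from left. Merged: [3, 6]
Compare 25 vs 9: take 9 from right. Merged: [3, 6, 9]
Compare 25 vs 15: take 15 from right. Merged: [3, 6, 9, 15]
Compare 25 vs 19: take 19 from right. Merged: [3, 6, 9, 15, 19]
Compare 25 vs 22: take 22 from right. Merged: [3, 6, 9, 15, 19, 22]
Compare 25 vs 23: take 23 from right. Merged: [3, 6, 9, 15, 19, 22, 23]
Compare 25 vs 31: take 25 from left. Merged: [3, 6, 9, 15, 19, 22, 23, 25]
Compare 33 vs 31: take 31 from right. Merged: [3, 6, 9, 15, 19, 22, 23, 25, 31]
Append remaining from left: [33, 34]. Merged: [3, 6, 9, 15, 19, 22, 23, 25, 31, 33, 34]

Final merged array: [3, 6, 9, 15, 19, 22, 23, 25, 31, 33, 34]
Total comparisons: 9

The merged array is [3, 6, 9, 15, 19, 22, 23, 25, 31, 33, 34], requiring 9 comparisons. The merge step runs in O(n) time where n is the total number of elements.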